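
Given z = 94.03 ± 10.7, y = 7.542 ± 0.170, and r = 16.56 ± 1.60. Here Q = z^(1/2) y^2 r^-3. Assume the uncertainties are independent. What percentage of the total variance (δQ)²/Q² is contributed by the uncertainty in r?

94.1%

(δQ/Q)² = (½·δz/z)² + (2·δy/y)² + (-3·δr/r)²
  z term: (0.5×0.114)² = 0.00324
  y term: (2×0.0225)² = 0.00203
  r term: (-3×0.0966)² = 0.0840
Total = 0.0893. Share from r = 0.0840/0.0893 = 0.941.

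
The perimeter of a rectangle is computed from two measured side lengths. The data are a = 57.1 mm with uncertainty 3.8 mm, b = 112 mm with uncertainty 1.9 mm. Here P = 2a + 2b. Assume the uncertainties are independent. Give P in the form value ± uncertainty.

P is a linear combination, so absolute uncertainties add in quadrature:
  (2·δa)² = 57.8;  (2·δb)² = 14.4
δP = √(72.2) = 8.50 mm
P = 338 mm.

338 ± 8.50 mm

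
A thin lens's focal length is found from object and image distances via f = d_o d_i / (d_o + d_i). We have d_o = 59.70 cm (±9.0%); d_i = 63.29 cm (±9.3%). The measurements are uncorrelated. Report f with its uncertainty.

30.72 ± 1.99 cm

∂f/∂d_o = (d_i/(d_o+d_i))² = 0.265;  ∂f/∂d_i = (d_o/(d_o+d_i))² = 0.236
δf = √((∂f/∂d_o · δd_o)² + (∂f/∂d_i · δd_i)²) = √(2.02 + 1.92) = 1.99 cm
f = 30.72 cm.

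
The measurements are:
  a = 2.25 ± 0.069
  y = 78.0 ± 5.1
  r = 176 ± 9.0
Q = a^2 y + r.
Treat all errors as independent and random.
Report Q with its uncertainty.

Let p = a^2·y = 395. δp/p = √((2·δa/a)² + (1·δy/y)²) = √(0.00376 + 0.00428) = 0.0896, so δp = 35.4.
Q = p + r: δQ = √(δp² + δr²) = √(1250 + 81.0) = 36.5
Q = 571.

571 ± 36.5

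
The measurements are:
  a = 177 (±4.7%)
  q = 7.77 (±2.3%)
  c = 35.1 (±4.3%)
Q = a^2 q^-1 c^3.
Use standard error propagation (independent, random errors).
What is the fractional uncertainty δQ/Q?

Since Q is a product/quotient, work with relative uncertainties:
  (2·δa/a)² = (2×0.0470)² = 0.00884;  (-1·δq/q)² = (-1×0.0230)² = 0.000529;  (3·δc/c)² = (3×0.0430)² = 0.0166
δQ/Q = √(0.0260) = 0.161

0.161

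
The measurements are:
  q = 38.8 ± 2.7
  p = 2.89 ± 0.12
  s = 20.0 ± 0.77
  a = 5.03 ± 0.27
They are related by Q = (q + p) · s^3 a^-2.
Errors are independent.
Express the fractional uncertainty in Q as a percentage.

Let u = q + p = 41.7. δu = √(δq² + δp²) = √(7.29 + 0.0144) = 2.70, so δu/u = 0.0648.
Q is then a monomial in u, s, a:
δQ/Q = √((δu/u)² + (3·δs/s)² + (-2·δa/a)²) = √(0.00420 + 0.0133 + 0.0115) = 0.170

17.0%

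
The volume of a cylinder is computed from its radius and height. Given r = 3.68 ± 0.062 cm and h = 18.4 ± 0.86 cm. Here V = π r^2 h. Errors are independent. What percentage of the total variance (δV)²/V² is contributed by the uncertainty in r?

(δV/V)² = (2·δr/r)² + (1·δh/h)²
  r term: (2×0.0168)² = 0.00114
  h term: (1×0.0467)² = 0.00218
Total = 0.00332. Share from r = 0.00114/0.00332 = 0.342.

34.2%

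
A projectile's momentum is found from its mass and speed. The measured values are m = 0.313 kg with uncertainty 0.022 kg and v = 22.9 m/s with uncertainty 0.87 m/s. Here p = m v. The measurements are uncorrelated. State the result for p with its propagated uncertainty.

7.17 ± 0.573 kg·m/s

For a monomial p ∝ m, v, fractional errors add in quadrature:
  (1·δm/m)² = (1×0.0703)² = 0.00494;  (1·δv/v)² = (1×0.0380)² = 0.00144
δp/p = √(0.00638) = 0.0799
p = 7.17 kg·m/s, so δp = 0.0799 × 7.17 = 0.573 kg·m/s.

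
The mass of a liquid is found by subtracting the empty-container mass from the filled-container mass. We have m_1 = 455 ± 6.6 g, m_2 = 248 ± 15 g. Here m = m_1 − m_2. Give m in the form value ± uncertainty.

207 ± 16.4 g

For a sum/difference, combine absolute errors in quadrature:
  (δm_1)² = 43.6;  (δm_2)² = 225
δm = √(269) = 16.4 g
m = 207 g.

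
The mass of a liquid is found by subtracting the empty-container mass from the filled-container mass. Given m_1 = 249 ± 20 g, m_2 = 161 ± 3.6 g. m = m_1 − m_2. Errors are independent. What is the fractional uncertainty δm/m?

0.231

Sums and differences: (δm)² = Σ (cᵢ δxᵢ)².
  (δm_1)² = 400;  (δm_2)² = 13.0
δm = √(413) = 20.3 g
m = 88.0 g, so δm/m = 20.3/88.0 = 0.231.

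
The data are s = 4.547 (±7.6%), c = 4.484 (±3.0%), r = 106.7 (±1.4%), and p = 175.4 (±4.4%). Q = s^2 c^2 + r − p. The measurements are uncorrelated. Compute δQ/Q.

Let w = s^2·c^2 = 415.7. δw/w = √((2·δs/s)² + (2·δc/c)²) = √(0.0231 + 0.00360) = 0.163, so δw = 67.9.
Q = w + r − p: δQ = √(δw² + δr² + δp²) = √(4610 + 2.23 + 59.6) = 68.4
Q = 347.0, so δQ/Q = 68.4/347.0 = 0.197.

0.197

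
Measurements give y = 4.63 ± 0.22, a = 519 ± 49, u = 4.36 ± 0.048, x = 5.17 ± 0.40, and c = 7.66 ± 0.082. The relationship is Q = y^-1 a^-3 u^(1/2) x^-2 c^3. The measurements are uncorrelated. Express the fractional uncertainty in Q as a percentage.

Q is a product of powers, so relative uncertainties combine in quadrature:
  (-1·δy/y)² = (-1×0.0475)² = 0.00226;  (-3·δa/a)² = (-3×0.0944)² = 0.0802;  (½·δu/u)² = (0.5×0.0110)² = 3.03e-05;  (-2·δx/x)² = (-2×0.0774)² = 0.0239;  (3·δc/c)² = (3×0.0107)² = 0.00103
δQ/Q = √(0.107) = 0.328

32.8%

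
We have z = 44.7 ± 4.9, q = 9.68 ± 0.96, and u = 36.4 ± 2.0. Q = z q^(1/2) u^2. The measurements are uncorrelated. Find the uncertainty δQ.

Products/powers → add relative errors in quadrature, weighted by exponent:
  (1·δz/z)² = (1×0.110)² = 0.0120;  (½·δq/q)² = (0.5×0.0992)² = 0.00246;  (2·δu/u)² = (2×0.0549)² = 0.0121
δQ/Q = √(0.0266) = 0.163
Q = 1.84e+05, so δQ = 0.163 × 1.84e+05 = 30000.

30000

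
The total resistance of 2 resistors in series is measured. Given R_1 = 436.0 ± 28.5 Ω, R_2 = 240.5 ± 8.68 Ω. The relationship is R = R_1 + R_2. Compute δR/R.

0.0440

Absolute uncertainties add in quadrature for a linear combination:
  (δR_1)² = 812;  (δR_2)² = 75.3
δR = √(888) = 29.8 Ω
R = 676.5 Ω, so δR/R = 29.8/676.5 = 0.0440.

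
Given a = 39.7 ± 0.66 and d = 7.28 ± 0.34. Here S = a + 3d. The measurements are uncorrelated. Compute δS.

Each term contributes (cᵢ δxᵢ)² to (δS)²:
  (δa)² = 0.436;  (3·δd)² = 1.04
δS = √(1.48) = 1.21

1.21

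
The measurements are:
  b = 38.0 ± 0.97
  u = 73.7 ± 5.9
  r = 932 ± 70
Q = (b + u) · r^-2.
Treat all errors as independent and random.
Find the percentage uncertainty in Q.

Let w = b + u = 112. δw = √(δb² + δu²) = √(0.941 + 34.8) = 5.98, so δw/w = 0.0535.
Q is then a monomial in w, r:
δQ/Q = √((δw/w)² + (-2·δr/r)²) = √(0.00287 + 0.0226) = 0.159

15.9%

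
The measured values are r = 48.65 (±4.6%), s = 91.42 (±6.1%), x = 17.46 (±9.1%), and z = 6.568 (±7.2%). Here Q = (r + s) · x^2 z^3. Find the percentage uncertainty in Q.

Let u = r + s = 140.1. δu = √(δr² + δs²) = √(5.01 + 31.1) = 6.01, so δu/u = 0.0429.
Q is then a monomial in u, x, z:
δQ/Q = √((δu/u)² + (2·δx/x)² + (3·δz/z)²) = √(0.00184 + 0.0331 + 0.0467) = 0.286

28.6%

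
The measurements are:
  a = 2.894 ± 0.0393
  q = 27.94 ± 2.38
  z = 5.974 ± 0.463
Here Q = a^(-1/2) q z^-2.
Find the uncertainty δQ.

Products/powers → add relative errors in quadrature, weighted by exponent:
  (−½·δa/a)² = (-0.5×0.0136)² = 4.61e-05;  (1·δq/q)² = (1×0.0852)² = 0.00726;  (-2·δz/z)² = (-2×0.0775)² = 0.0240
δQ/Q = √(0.0313) = 0.177
Q = 0.4602, so δQ = 0.177 × 0.4602 = 0.0815.

0.0815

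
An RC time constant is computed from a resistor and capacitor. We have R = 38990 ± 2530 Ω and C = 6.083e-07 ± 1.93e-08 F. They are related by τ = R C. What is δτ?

0.00171 s

τ is a product of powers, so relative uncertainties combine in quadrature:
  (1·δR/R)² = (1×0.0649)² = 0.00421;  (1·δC/C)² = (1×0.0317)² = 0.00101
δτ/τ = √(0.00522) = 0.0722
τ = 0.02372 s, so δτ = 0.0722 × 0.02372 = 0.00171 s.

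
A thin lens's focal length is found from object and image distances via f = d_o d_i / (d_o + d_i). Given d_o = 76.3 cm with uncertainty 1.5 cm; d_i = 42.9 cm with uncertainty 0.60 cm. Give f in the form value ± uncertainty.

27.5 ± 0.313 cm

∂f/∂d_o = (d_i/(d_o+d_i))² = 0.130;  ∂f/∂d_i = (d_o/(d_o+d_i))² = 0.410
δf = √((∂f/∂d_o · δd_o)² + (∂f/∂d_i · δd_i)²) = √(0.0377 + 0.0604) = 0.313 cm
f = 27.5 cm.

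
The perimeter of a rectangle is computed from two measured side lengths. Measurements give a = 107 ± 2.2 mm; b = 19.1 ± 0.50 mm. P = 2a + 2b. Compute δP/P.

0.0179

Each term contributes (cᵢ δxᵢ)² to (δP)²:
  (2·δa)² = 19.4;  (2·δb)² = 1.00
δP = √(20.4) = 4.51 mm
P = 252 mm, so δP/P = 4.51/252 = 0.0179.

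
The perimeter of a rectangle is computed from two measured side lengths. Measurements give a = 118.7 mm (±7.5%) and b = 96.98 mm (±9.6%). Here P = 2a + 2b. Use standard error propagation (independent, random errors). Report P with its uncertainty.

431.4 ± 25.8 mm

P is a linear combination, so absolute uncertainties add in quadrature:
  (2·δa)² = 317;  (2·δb)² = 347
δP = √(664) = 25.8 mm
P = 431.4 mm.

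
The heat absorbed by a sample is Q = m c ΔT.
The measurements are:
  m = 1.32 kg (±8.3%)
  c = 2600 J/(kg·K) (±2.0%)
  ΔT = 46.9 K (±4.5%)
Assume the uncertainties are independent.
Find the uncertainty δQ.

15500 J

Each factor contributes (exponent × relative error)² to (δQ/Q)²:
  (1·δm/m)² = (1×0.0830)² = 0.00689;  (1·δc/c)² = (1×0.0200)² = 0.000400;  (1·δΔT/ΔT)² = (1×0.0450)² = 0.00203
δQ/Q = √(0.00931) = 0.0965
Q = 1.61e+05 J, so δQ = 0.0965 × 1.61e+05 = 15500 J.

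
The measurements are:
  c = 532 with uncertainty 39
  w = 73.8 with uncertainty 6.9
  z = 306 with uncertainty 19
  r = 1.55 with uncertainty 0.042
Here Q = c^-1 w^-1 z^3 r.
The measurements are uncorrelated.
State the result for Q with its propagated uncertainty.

1130 ± 252

Since Q is a product/quotient, work with relative uncertainties:
  (-1·δc/c)² = (-1×0.0733)² = 0.00537;  (-1·δw/w)² = (-1×0.0935)² = 0.00874;  (3·δz/z)² = (3×0.0621)² = 0.0347;  (1·δr/r)² = (1×0.0271)² = 0.000734
δQ/Q = √(0.0495) = 0.223
Q = 1130, so δQ = 0.223 × 1130 = 252.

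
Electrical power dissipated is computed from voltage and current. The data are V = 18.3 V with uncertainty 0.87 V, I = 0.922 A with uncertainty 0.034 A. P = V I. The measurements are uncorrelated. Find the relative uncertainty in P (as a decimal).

Each factor contributes (exponent × relative error)² to (δP/P)²:
  (1·δV/V)² = (1×0.0475)² = 0.00226;  (1·δI/I)² = (1×0.0369)² = 0.00136
δP/P = √(0.00362) = 0.0602

0.0602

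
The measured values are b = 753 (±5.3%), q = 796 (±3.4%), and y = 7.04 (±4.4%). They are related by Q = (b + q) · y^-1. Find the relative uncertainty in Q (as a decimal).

Let u = b + q = 1550. δu = √(δb² + δq²) = √(1590 + 732) = 48.2, so δu/u = 0.0311.
Q is then a monomial in u, y:
δQ/Q = √((δu/u)² + (-1·δy/y)²) = √(0.000969 + 0.00194) = 0.0539

0.0539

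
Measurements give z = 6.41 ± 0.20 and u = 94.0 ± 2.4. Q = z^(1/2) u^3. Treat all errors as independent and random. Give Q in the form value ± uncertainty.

(2.10 ± 0.164) × 10^6

Q is a product of powers, so relative uncertainties combine in quadrature:
  (½·δz/z)² = (0.5×0.0312)² = 0.000243;  (3·δu/u)² = (3×0.0255)² = 0.00587
δQ/Q = √(0.00611) = 0.0782
Q = 2.1e+06, so δQ = 0.0782 × 2.1e+06 = 1.64e+05.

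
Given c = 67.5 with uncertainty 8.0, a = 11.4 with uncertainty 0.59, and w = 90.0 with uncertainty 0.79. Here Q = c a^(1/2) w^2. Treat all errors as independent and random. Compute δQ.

Products/powers → add relative errors in quadrature, weighted by exponent:
  (1·δc/c)² = (1×0.119)² = 0.0140;  (½·δa/a)² = (0.5×0.0518)² = 0.000670;  (2·δw/w)² = (2×0.00878)² = 0.000308
δQ/Q = √(0.0150) = 0.123
Q = 1.85e+06, so δQ = 0.123 × 1.85e+06 = 2.26e+05.

2.26e+05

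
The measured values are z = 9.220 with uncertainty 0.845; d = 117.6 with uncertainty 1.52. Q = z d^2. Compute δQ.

Relative error in a monomial: (δQ/Q)² = Σ (nᵢ · δxᵢ/xᵢ)².
  (1·δz/z)² = (1×0.0916)² = 0.00840;  (2·δd/d)² = (2×0.0129)² = 0.000668
δQ/Q = √(0.00907) = 0.0952
Q = 127500, so δQ = 0.0952 × 127500 = 12100.

12100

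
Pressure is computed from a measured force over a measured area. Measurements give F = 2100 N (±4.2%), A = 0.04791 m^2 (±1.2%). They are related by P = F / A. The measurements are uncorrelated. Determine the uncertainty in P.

P is a product of powers, so relative uncertainties combine in quadrature:
  (1·δF/F)² = (1×0.0420)² = 0.00176;  (-1·δA/A)² = (-1×0.0120)² = 0.000144
δP/P = √(0.00191) = 0.0437
P = 43830 Pa, so δP = 0.0437 × 43830 = 1910 Pa.

1910 Pa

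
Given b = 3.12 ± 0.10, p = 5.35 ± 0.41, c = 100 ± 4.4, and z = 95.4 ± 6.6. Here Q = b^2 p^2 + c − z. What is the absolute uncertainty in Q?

Let w = b^2·p^2 = 279. δw/w = √((2·δb/b)² + (2·δp/p)²) = √(0.00411 + 0.0235) = 0.166, so δw = 46.3.
Q = w + c − z: δQ = √(δw² + δc² + δz²) = √(2140 + 19.4 + 43.6) = 47.0

47.0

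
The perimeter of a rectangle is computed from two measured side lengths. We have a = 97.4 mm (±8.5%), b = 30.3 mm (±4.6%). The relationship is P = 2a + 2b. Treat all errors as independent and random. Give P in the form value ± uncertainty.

Absolute uncertainties add in quadrature for a linear combination:
  (2·δa)² = 274;  (2·δb)² = 7.77
δP = √(282) = 16.8 mm
P = 255 mm.

255 ± 16.8 mm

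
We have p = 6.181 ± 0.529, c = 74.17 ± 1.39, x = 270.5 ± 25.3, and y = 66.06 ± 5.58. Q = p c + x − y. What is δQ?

Let w = p·c = 458.4. δw/w = √((1·δp/p)² + (1·δc/c)²) = √(0.00732 + 0.000351) = 0.0876, so δw = 40.2.
Q = w + x − y: δQ = √(δw² + δx² + δy²) = √(1610 + 640 + 31.1) = 47.8

47.8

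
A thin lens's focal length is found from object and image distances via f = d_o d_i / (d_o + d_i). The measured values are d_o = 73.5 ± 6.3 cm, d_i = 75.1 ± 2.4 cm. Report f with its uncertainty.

37.1 ± 1.71 cm

∂f/∂d_o = (d_i/(d_o+d_i))² = 0.255;  ∂f/∂d_i = (d_o/(d_o+d_i))² = 0.245
δf = √((∂f/∂d_o · δd_o)² + (∂f/∂d_i · δd_i)²) = √(2.59 + 0.345) = 1.71 cm
f = 37.1 cm.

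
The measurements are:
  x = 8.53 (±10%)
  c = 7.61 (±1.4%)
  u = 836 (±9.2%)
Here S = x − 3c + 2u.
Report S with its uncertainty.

Sums and differences: (δS)² = Σ (cᵢ δxᵢ)².
  (δx)² = 0.728;  (3·δc)² = 0.102;  (2·δu)² = 23700
δS = √(23700) = 154
S = 1660.

1660 ± 154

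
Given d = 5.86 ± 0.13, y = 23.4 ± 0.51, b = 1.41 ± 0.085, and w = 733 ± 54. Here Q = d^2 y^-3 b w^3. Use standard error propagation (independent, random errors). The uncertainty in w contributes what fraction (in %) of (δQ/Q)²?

83.2%

(δQ/Q)² = (2·δd/d)² + (-3·δy/y)² + (1·δb/b)² + (3·δw/w)²
  d term: (2×0.0222)² = 0.00197
  y term: (-3×0.0218)² = 0.00428
  b term: (1×0.0603)² = 0.00363
  w term: (3×0.0737)² = 0.0488
Total = 0.0587. Share from w = 0.0488/0.0587 = 0.832.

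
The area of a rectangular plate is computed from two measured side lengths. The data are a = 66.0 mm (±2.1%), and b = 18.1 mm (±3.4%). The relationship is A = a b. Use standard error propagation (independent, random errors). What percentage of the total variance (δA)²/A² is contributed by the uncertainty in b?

(δA/A)² = (1·δa/a)² + (1·δb/b)²
  a term: (1×0.0210)² = 0.000441
  b term: (1×0.0340)² = 0.00116
Total = 0.00160. Share from b = 0.00116/0.00160 = 0.724.

72.4%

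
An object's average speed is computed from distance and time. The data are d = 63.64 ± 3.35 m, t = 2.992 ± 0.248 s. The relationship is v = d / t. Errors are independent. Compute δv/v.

v is a product of powers, so relative uncertainties combine in quadrature:
  (1·δd/d)² = (1×0.0526)² = 0.00277;  (-1·δt/t)² = (-1×0.0829)² = 0.00687
δv/v = √(0.00964) = 0.0982

0.0982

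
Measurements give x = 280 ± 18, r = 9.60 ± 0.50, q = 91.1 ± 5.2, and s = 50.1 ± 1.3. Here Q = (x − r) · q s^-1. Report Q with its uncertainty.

492 ± 45.0

Let u = x − r = 270. δu = √(δx² + δr²) = √(324 + 0.250) = 18.0, so δu/u = 0.0666.
Q is then a monomial in u, q, s:
δQ/Q = √((δu/u)² + (1·δq/q)² + (-1·δs/s)²) = √(0.00443 + 0.00326 + 0.000673) = 0.0915
Q = 492, so δQ = 0.0915 × 492 = 45.0.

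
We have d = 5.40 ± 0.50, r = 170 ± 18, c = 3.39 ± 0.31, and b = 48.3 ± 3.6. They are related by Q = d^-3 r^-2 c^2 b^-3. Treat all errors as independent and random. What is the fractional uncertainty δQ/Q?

0.453

Relative error in a monomial: (δQ/Q)² = Σ (nᵢ · δxᵢ/xᵢ)².
  (-3·δd/d)² = (-3×0.0926)² = 0.0772;  (-2·δr/r)² = (-2×0.106)² = 0.0448;  (2·δc/c)² = (2×0.0914)² = 0.0334;  (-3·δb/b)² = (-3×0.0745)² = 0.0500
δQ/Q = √(0.205) = 0.453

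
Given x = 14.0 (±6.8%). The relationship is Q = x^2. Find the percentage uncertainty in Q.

13.6%

Products/powers → add relative errors in quadrature, weighted by exponent:
  (2·δx/x)² = (2×0.0680)² = 0.0185
δQ/Q = √(0.0185) = 0.136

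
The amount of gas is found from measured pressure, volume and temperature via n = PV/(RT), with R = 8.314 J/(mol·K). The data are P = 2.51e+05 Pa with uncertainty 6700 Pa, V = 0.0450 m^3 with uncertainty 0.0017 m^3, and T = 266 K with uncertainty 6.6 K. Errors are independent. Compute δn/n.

Relative error in a monomial: (δn/n)² = Σ (nᵢ · δxᵢ/xᵢ)².
  (1·δP/P)² = (1×0.0267)² = 0.000713;  (1·δV/V)² = (1×0.0378)² = 0.00143;  (-1·δT/T)² = (-1×0.0248)² = 0.000616
δn/n = √(0.00276) = 0.0525

0.0525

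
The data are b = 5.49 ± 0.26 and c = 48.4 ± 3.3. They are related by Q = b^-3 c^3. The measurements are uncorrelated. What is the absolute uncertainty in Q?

171

Relative error in a monomial: (δQ/Q)² = Σ (nᵢ · δxᵢ/xᵢ)².
  (-3·δb/b)² = (-3×0.0474)² = 0.0202;  (3·δc/c)² = (3×0.0682)² = 0.0418
δQ/Q = √(0.0620) = 0.249
Q = 685, so δQ = 0.249 × 685 = 171.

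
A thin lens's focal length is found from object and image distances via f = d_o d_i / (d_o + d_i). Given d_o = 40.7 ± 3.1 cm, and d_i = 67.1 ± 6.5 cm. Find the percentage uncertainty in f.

5.99%

∂f/∂d_o = (d_i/(d_o+d_i))² = 0.387;  ∂f/∂d_i = (d_o/(d_o+d_i))² = 0.143
δf = √((∂f/∂d_o · δd_o)² + (∂f/∂d_i · δd_i)²) = √(1.44 + 0.858) = 1.52 cm
f = 25.3 cm, so δf/f = 1.52/25.3 = 0.0599.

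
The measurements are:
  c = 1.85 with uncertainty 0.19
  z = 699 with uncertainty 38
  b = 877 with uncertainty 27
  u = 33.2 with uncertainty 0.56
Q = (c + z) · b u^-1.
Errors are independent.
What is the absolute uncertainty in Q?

1200

Let w = c + z = 701. δw = √(δc² + δz²) = √(0.0361 + 1440) = 38.0, so δw/w = 0.0542.
Q is then a monomial in w, b, u:
δQ/Q = √((δw/w)² + (1·δb/b)² + (-1·δu/u)²) = √(0.00294 + 0.000948 + 0.000285) = 0.0646
Q = 18500, so δQ = 0.0646 × 18500 = 1200.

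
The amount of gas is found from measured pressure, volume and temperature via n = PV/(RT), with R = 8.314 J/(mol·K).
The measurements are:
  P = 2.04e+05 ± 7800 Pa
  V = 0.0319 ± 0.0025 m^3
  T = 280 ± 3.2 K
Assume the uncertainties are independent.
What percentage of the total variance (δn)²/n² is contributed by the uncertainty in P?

18.9%

(δn/n)² = (1·δP/P)² + (1·δV/V)² + (-1·δT/T)²
  P term: (1×0.0382)² = 0.00146
  V term: (1×0.0784)² = 0.00614
  T term: (-1×0.0114)² = 0.000131
Total = 0.00773. Share from P = 0.00146/0.00773 = 0.189.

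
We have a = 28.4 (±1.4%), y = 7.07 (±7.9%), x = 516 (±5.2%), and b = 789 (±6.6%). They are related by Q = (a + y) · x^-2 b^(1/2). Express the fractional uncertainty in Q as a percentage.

11.1%

Let u = a + y = 35.5. δu = √(δa² + δy²) = √(0.158 + 0.312) = 0.686, so δu/u = 0.0193.
Q is then a monomial in u, x, b:
δQ/Q = √((δu/u)² + (-2·δx/x)² + (½·δb/b)²) = √(0.000374 + 0.0108 + 0.00109) = 0.111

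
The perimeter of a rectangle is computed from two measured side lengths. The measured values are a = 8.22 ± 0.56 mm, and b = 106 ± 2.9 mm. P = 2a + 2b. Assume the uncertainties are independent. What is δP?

5.91 mm

Each term contributes (cᵢ δxᵢ)² to (δP)²:
  (2·δa)² = 1.25;  (2·δb)² = 33.6
δP = √(34.9) = 5.91 mm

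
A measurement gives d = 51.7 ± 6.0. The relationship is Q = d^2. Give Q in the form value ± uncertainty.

Q ∝ d^2, so δQ/Q = |2| · δd/d = 2 × 0.116 = 0.232.
Q = 2670, so δQ = 0.232 × 2670 = 620.

2670 ± 620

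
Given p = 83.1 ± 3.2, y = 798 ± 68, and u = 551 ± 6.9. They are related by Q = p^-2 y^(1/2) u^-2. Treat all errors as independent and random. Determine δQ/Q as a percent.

9.15%

Each factor contributes (exponent × relative error)² to (δQ/Q)²:
  (-2·δp/p)² = (-2×0.0385)² = 0.00593;  (½·δy/y)² = (0.5×0.0852)² = 0.00182;  (-2·δu/u)² = (-2×0.0125)² = 0.000627
δQ/Q = √(0.00837) = 0.0915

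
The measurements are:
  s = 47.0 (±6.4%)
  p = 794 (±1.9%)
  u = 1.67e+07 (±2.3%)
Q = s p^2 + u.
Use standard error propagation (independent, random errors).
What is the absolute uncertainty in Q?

Let w = s·p^2 = 2.96e+07. δw/w = √((1·δs/s)² + (2·δp/p)²) = √(0.00410 + 0.00144) = 0.0744, so δw = 2.21e+06.
Q = w + u: δQ = √(δw² + δu²) = √(4.86e+12 + 1.48e+11) = 2.24e+06

2.24e+06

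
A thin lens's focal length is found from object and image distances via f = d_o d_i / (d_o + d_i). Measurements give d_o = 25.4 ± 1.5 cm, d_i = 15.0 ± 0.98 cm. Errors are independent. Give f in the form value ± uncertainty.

∂f/∂d_o = (d_i/(d_o+d_i))² = 0.138;  ∂f/∂d_i = (d_o/(d_o+d_i))² = 0.395
δf = √((∂f/∂d_o · δd_o)² + (∂f/∂d_i · δd_i)²) = √(0.0428 + 0.150) = 0.439 cm
f = 9.43 cm.

9.43 ± 0.439 cm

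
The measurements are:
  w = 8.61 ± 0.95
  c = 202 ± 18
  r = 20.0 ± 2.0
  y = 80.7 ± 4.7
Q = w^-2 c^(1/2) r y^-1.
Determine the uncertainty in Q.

0.0120

Each factor contributes (exponent × relative error)² to (δQ/Q)²:
  (-2·δw/w)² = (-2×0.110)² = 0.0487;  (½·δc/c)² = (0.5×0.0891)² = 0.00199;  (1·δr/r)² = (1×0.100)² = 0.0100;  (-1·δy/y)² = (-1×0.0582)² = 0.00339
δQ/Q = √(0.0641) = 0.253
Q = 0.0475, so δQ = 0.253 × 0.0475 = 0.0120.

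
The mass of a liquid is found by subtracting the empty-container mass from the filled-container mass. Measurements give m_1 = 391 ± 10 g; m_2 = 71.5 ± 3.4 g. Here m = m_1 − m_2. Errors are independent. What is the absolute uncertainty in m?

10.6 g

For a sum/difference, combine absolute errors in quadrature:
  (δm_1)² = 100;  (δm_2)² = 11.6
δm = √(112) = 10.6 g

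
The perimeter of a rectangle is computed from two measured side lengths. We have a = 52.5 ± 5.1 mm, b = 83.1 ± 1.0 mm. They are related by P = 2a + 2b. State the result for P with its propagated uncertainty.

271 ± 10.4 mm

Sums and differences: (δP)² = Σ (cᵢ δxᵢ)².
  (2·δa)² = 104;  (2·δb)² = 4.00
δP = √(108) = 10.4 mm
P = 271 mm.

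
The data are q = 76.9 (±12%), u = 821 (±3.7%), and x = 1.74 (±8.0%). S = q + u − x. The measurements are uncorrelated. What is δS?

S is a linear combination, so absolute uncertainties add in quadrature:
  (δq)² = 85.2;  (δu)² = 923;  (δx)² = 0.0194
δS = √(1010) = 31.7

31.7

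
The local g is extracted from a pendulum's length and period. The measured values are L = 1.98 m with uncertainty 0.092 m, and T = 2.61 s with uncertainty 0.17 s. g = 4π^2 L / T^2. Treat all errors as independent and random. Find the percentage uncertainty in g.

13.8%

Each factor contributes (exponent × relative error)² to (δg/g)²:
  (1·δL/L)² = (1×0.0465)² = 0.00216;  (-2·δT/T)² = (-2×0.0651)² = 0.0170
δg/g = √(0.0191) = 0.138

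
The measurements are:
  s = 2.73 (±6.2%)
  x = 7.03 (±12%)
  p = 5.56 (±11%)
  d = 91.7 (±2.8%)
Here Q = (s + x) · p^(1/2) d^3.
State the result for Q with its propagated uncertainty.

(1.77 ± 0.237) × 10^7

Let u = s + x = 9.76. δu = √(δs² + δx²) = √(0.0286 + 0.712) = 0.860, so δu/u = 0.0882.
Q is then a monomial in u, p, d:
δQ/Q = √((δu/u)² + (½·δp/p)² + (3·δd/d)²) = √(0.00777 + 0.00302 + 0.00706) = 0.134
Q = 1.77e+07, so δQ = 0.134 × 1.77e+07 = 2.37e+06.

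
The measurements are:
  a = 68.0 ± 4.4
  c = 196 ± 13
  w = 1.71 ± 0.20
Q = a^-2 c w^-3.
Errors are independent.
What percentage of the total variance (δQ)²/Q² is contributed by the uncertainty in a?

11.6%

(δQ/Q)² = (-2·δa/a)² + (1·δc/c)² + (-3·δw/w)²
  a term: (-2×0.0647)² = 0.0167
  c term: (1×0.0663)² = 0.00440
  w term: (-3×0.117)² = 0.123
Total = 0.144. Share from a = 0.0167/0.144 = 0.116.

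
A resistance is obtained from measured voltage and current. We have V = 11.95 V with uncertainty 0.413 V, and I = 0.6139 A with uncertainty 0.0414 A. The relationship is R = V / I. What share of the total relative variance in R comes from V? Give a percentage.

20.8%

(δR/R)² = (1·δV/V)² + (-1·δI/I)²
  V term: (1×0.0346)² = 0.00119
  I term: (-1×0.0674)² = 0.00455
Total = 0.00574. Share from V = 0.00119/0.00574 = 0.208.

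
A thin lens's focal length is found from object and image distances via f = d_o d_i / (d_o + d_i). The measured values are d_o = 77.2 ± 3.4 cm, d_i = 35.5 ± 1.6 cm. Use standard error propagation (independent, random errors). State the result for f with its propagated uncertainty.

∂f/∂d_o = (d_i/(d_o+d_i))² = 0.0992;  ∂f/∂d_i = (d_o/(d_o+d_i))² = 0.469
δf = √((∂f/∂d_o · δd_o)² + (∂f/∂d_i · δd_i)²) = √(0.114 + 0.564) = 0.823 cm
f = 24.3 cm.

24.3 ± 0.823 cm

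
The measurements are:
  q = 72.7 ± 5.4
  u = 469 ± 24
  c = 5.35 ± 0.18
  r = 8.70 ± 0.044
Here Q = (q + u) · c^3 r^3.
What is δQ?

Let w = q + u = 542. δw = √(δq² + δu²) = √(29.2 + 576) = 24.6, so δw/w = 0.0454.
Q is then a monomial in w, c, r:
δQ/Q = √((δw/w)² + (3·δc/c)² + (3·δr/r)²) = √(0.00206 + 0.0102 + 0.000230) = 0.112
Q = 5.46e+07, so δQ = 0.112 × 5.46e+07 = 6.1e+06.

6.1e+06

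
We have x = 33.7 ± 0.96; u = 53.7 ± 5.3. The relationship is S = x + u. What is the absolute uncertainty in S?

5.39

For a sum/difference, combine absolute errors in quadrature:
  (δx)² = 0.922;  (δu)² = 28.1
δS = √(29.0) = 5.39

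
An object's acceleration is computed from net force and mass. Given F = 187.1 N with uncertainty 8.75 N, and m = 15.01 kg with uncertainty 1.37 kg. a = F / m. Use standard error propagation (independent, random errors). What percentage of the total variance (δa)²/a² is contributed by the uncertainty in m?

(δa/a)² = (1·δF/F)² + (-1·δm/m)²
  F term: (1×0.0468)² = 0.00219
  m term: (-1×0.0913)² = 0.00833
Total = 0.0105. Share from m = 0.00833/0.0105 = 0.792.

79.2%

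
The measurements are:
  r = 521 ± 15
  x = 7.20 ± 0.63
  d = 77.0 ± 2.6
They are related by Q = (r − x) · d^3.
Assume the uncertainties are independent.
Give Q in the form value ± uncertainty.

Let u = r − x = 514. δu = √(δr² + δx²) = √(225 + 0.397) = 15.0, so δu/u = 0.0292.
Q is then a monomial in u, d:
δQ/Q = √((δu/u)² + (3·δd/d)²) = √(0.000854 + 0.0103) = 0.105
Q = 2.35e+08, so δQ = 0.105 × 2.35e+08 = 2.47e+07.

(2.35 ± 0.247) × 10^8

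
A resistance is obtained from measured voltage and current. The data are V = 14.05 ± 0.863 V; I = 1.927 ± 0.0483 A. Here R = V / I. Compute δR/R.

0.0663

Products/powers → add relative errors in quadrature, weighted by exponent:
  (1·δV/V)² = (1×0.0614)² = 0.00377;  (-1·δI/I)² = (-1×0.0251)² = 0.000628
δR/R = √(0.00440) = 0.0663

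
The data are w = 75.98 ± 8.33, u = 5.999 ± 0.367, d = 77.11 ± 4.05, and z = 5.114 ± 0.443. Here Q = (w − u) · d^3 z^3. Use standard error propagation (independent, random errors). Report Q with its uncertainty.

Let h = w − u = 69.98. δh = √(δw² + δu²) = √(69.4 + 0.135) = 8.34, so δh/h = 0.119.
Q is then a monomial in h, d, z:
δQ/Q = √((δh/h)² + (3·δd/d)² + (3·δz/z)²) = √(0.0142 + 0.0248 + 0.0675) = 0.326
Q = 4.291e+09, so δQ = 0.326 × 4.291e+09 = 1.4e+09.

(4.291 ± 1.40) × 10^9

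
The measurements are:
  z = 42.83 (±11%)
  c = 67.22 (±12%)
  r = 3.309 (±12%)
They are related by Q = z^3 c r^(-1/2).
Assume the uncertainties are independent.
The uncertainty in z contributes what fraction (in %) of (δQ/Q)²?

(δQ/Q)² = (3·δz/z)² + (1·δc/c)² + (−½·δr/r)²
  z term: (3×0.110)² = 0.109
  c term: (1×0.120)² = 0.0144
  r term: (-0.5×0.120)² = 0.00360
Total = 0.127. Share from z = 0.109/0.127 = 0.858.

85.8%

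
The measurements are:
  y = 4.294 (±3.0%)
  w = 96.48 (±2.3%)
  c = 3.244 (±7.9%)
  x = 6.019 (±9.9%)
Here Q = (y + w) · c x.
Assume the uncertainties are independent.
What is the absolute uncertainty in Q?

Let u = y + w = 100.8. δu = √(δy² + δw²) = √(0.0166 + 4.92) = 2.22, so δu/u = 0.0221.
Q is then a monomial in u, c, x:
δQ/Q = √((δu/u)² + (1·δc/c)² + (1·δx/x)²) = √(0.000487 + 0.00624 + 0.00980) = 0.129
Q = 1968, so δQ = 0.129 × 1968 = 253.

253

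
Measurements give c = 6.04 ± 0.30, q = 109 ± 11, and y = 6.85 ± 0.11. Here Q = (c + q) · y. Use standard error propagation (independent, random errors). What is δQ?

Let u = c + q = 115. δu = √(δc² + δq²) = √(0.0900 + 121) = 11.0, so δu/u = 0.0957.
Q is then a monomial in u, y:
δQ/Q = √((δu/u)² + (1·δy/y)²) = √(0.00915 + 0.000258) = 0.0970
Q = 788, so δQ = 0.0970 × 788 = 76.4.

76.4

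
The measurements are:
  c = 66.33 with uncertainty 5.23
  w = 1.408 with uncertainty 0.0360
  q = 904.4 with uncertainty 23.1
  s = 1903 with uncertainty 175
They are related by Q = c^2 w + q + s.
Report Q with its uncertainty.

9002 ± 1010

Let p = c^2·w = 6195. δp/p = √((2·δc/c)² + (1·δw/w)²) = √(0.0249 + 0.000654) = 0.160, so δp = 990.
Q = p + q + s: δQ = √(δp² + δq² + δs²) = √(9.79e+05 + 534 + 30600) = 1010
Q = 9002.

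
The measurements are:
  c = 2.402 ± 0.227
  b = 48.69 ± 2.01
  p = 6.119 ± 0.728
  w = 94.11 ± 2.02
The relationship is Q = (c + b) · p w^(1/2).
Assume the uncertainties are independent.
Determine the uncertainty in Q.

382

Let u = c + b = 51.09. δu = √(δc² + δb²) = √(0.0515 + 4.04) = 2.02, so δu/u = 0.0396.
Q is then a monomial in u, p, w:
δQ/Q = √((δu/u)² + (1·δp/p)² + (½·δw/w)²) = √(0.00157 + 0.0142 + 0.000115) = 0.126
Q = 3033, so δQ = 0.126 × 3033 = 382.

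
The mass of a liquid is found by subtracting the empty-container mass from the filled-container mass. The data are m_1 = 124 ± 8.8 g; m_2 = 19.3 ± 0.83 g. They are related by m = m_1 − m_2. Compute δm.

8.84 g

Absolute uncertainties add in quadrature for a linear combination:
  (δm_1)² = 77.4;  (δm_2)² = 0.689
δm = √(78.1) = 8.84 g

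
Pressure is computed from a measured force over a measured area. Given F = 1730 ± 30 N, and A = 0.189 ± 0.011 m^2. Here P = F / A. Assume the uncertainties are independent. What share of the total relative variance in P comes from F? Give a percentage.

(δP/P)² = (1·δF/F)² + (-1·δA/A)²
  F term: (1×0.0173)² = 0.000301
  A term: (-1×0.0582)² = 0.00339
Total = 0.00369. Share from F = 0.000301/0.00369 = 0.0815.

8.15%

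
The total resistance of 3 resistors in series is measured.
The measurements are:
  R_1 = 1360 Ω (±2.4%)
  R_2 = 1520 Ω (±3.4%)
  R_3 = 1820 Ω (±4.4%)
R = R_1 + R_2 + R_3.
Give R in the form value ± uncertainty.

4700 ± 101 Ω

Each term contributes (cᵢ δxᵢ)² to (δR)²:
  (δR_1)² = 1070;  (δR_2)² = 2670;  (δR_3)² = 6410
δR = √(10100) = 101 Ω
R = 4700 Ω.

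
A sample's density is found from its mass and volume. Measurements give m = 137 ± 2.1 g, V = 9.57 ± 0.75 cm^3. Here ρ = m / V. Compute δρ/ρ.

Since ρ is a product/quotient, work with relative uncertainties:
  (1·δm/m)² = (1×0.0153)² = 0.000235;  (-1·δV/V)² = (-1×0.0784)² = 0.00614
δρ/ρ = √(0.00638) = 0.0799

0.0799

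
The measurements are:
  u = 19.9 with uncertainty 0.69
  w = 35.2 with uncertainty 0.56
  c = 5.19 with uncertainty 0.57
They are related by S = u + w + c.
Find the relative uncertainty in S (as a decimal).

0.0175

For a sum/difference, combine absolute errors in quadrature:
  (δu)² = 0.476;  (δw)² = 0.314;  (δc)² = 0.325
δS = √(1.11) = 1.06
S = 60.3, so δS/S = 1.06/60.3 = 0.0175.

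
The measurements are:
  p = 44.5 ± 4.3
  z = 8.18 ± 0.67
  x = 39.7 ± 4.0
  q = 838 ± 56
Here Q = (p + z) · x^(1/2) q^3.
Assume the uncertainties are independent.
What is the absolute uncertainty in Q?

Let u = p + z = 52.7. δu = √(δp² + δz²) = √(18.5 + 0.449) = 4.35, so δu/u = 0.0826.
Q is then a monomial in u, x, q:
δQ/Q = √((δu/u)² + (½·δx/x)² + (3·δq/q)²) = √(0.00682 + 0.00254 + 0.0402) = 0.223
Q = 1.95e+11, so δQ = 0.223 × 1.95e+11 = 4.35e+10.

4.35e+10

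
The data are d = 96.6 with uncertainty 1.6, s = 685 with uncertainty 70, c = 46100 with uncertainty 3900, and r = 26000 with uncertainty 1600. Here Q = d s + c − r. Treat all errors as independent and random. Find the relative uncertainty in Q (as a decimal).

Let p = d·s = 66200. δp/p = √((1·δd/d)² + (1·δs/s)²) = √(0.000274 + 0.0104) = 0.104, so δp = 6850.
Q = p + c − r: δQ = √(δp² + δc² + δr²) = √(4.69e+07 + 1.52e+07 + 2.56e+06) = 8040
Q = 86300, so δQ/Q = 8040/86300 = 0.0932.

0.0932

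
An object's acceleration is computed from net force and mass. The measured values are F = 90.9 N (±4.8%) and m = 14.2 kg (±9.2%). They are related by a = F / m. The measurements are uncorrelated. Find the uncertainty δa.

a is a product of powers, so relative uncertainties combine in quadrature:
  (1·δF/F)² = (1×0.0480)² = 0.00230;  (-1·δm/m)² = (-1×0.0920)² = 0.00846
δa/a = √(0.0108) = 0.104
a = 6.40 m/s^2, so δa = 0.104 × 6.40 = 0.664 m/s^2.

0.664 m/s^2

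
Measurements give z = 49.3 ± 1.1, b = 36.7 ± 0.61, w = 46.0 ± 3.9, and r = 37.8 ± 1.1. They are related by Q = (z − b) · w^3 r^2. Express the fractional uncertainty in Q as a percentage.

27.9%

Let u = z − b = 12.6. δu = √(δz² + δb²) = √(1.21 + 0.372) = 1.26, so δu/u = 0.0998.
Q is then a monomial in u, w, r:
δQ/Q = √((δu/u)² + (3·δw/w)² + (2·δr/r)²) = √(0.00997 + 0.0647 + 0.00339) = 0.279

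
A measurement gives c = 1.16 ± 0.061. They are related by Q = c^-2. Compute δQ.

0.0782

Since Q is a product/quotient, work with relative uncertainties:
  (-2·δc/c)² = (-2×0.0526)² = 0.0111
δQ/Q = √(0.0111) = 0.105
Q = 0.743, so δQ = 0.105 × 0.743 = 0.0782.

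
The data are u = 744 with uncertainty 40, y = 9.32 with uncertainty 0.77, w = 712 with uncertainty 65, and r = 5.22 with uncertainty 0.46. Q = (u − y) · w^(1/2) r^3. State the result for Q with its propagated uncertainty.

(2.79 ± 0.763) × 10^6

Let h = u − y = 735. δh = √(δu² + δy²) = √(1600 + 0.593) = 40.0, so δh/h = 0.0545.
Q is then a monomial in h, w, r:
δQ/Q = √((δh/h)² + (½·δw/w)² + (3·δr/r)²) = √(0.00297 + 0.00208 + 0.0699) = 0.274
Q = 2.79e+06, so δQ = 0.274 × 2.79e+06 = 7.63e+05.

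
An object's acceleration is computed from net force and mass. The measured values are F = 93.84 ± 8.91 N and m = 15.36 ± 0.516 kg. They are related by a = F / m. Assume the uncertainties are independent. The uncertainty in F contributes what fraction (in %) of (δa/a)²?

88.9%

(δa/a)² = (1·δF/F)² + (-1·δm/m)²
  F term: (1×0.0949)² = 0.00902
  m term: (-1×0.0336)² = 0.00113
Total = 0.0101. Share from F = 0.00902/0.0101 = 0.889.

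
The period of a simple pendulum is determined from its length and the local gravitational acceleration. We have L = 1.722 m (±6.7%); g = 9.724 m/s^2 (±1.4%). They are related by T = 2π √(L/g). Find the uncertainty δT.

For a monomial T ∝ L^(1/2), g^(-1/2), fractional errors add in quadrature:
  (½·δL/L)² = (0.5×0.0670)² = 0.00112;  (−½·δg/g)² = (-0.5×0.0140)² = 4.9e-05
δT/T = √(0.00117) = 0.0342
T = 2.644 s, so δT = 0.0342 × 2.644 = 0.0905 s.

0.0905 s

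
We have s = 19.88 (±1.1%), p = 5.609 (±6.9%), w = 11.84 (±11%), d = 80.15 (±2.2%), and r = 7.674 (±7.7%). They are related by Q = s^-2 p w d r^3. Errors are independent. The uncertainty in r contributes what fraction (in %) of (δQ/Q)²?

(δQ/Q)² = (-2·δs/s)² + (1·δp/p)² + (1·δw/w)² + (1·δd/d)² + (3·δr/r)²
  s term: (-2×0.0110)² = 0.000484
  p term: (1×0.0690)² = 0.00476
  w term: (1×0.110)² = 0.0121
  d term: (1×0.0220)² = 0.000484
  r term: (3×0.0770)² = 0.0534
Total = 0.0712. Share from r = 0.0534/0.0712 = 0.750.

75.0%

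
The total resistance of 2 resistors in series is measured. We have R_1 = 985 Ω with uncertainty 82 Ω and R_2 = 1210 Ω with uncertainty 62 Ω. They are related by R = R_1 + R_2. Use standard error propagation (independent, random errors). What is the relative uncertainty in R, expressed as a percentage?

4.68%

Absolute uncertainties add in quadrature for a linear combination:
  (δR_1)² = 6720;  (δR_2)² = 3840
δR = √(10600) = 103 Ω
R = 2200 Ω, so δR/R = 103/2200 = 0.0468.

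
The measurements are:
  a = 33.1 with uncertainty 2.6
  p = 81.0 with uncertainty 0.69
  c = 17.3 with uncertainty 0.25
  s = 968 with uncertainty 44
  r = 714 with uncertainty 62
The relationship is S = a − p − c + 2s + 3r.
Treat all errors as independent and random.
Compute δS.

S is a linear combination, so absolute uncertainties add in quadrature:
  (δa)² = 6.76;  (δp)² = 0.476;  (δc)² = 0.0625;  (2·δs)² = 7740;  (3·δr)² = 34600
δS = √(42300) = 206

206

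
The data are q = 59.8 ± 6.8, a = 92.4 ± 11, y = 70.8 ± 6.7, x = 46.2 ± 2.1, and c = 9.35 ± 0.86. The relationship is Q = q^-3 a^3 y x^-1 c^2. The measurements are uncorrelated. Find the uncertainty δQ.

Since Q is a product/quotient, work with relative uncertainties:
  (-3·δq/q)² = (-3×0.114)² = 0.116;  (3·δa/a)² = (3×0.119)² = 0.128;  (1·δy/y)² = (1×0.0946)² = 0.00896;  (-1·δx/x)² = (-1×0.0455)² = 0.00207;  (2·δc/c)² = (2×0.0920)² = 0.0338
δQ/Q = √(0.289) = 0.537
Q = 494, so δQ = 0.537 × 494 = 266.

266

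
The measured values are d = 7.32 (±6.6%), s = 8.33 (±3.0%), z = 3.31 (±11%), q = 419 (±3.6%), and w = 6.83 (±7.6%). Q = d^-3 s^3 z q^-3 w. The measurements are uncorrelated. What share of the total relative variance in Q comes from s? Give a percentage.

(δQ/Q)² = (-3·δd/d)² + (3·δs/s)² + (1·δz/z)² + (-3·δq/q)² + (1·δw/w)²
  d term: (-3×0.0660)² = 0.0392
  s term: (3×0.0300)² = 0.00810
  z term: (1×0.110)² = 0.0121
  q term: (-3×0.0360)² = 0.0117
  w term: (1×0.0760)² = 0.00578
Total = 0.0768. Share from s = 0.00810/0.0768 = 0.105.

10.5%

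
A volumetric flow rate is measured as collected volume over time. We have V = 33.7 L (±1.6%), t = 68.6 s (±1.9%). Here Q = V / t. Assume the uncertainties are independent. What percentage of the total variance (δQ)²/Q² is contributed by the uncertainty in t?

(δQ/Q)² = (1·δV/V)² + (-1·δt/t)²
  V term: (1×0.0160)² = 0.000256
  t term: (-1×0.0190)² = 0.000361
Total = 0.000617. Share from t = 0.000361/0.000617 = 0.585.

58.5%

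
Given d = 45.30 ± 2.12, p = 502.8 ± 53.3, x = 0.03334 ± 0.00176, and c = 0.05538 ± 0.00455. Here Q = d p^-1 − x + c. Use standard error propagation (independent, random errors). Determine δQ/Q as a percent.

Let w = d·p^-1 = 0.09010. δw/w = √((1·δd/d)² + (-1·δp/p)²) = √(0.00219 + 0.0112) = 0.116, so δw = 0.0104.
Q = w − x + c: δQ = √(δw² + δx² + δc²) = √(0.000109 + 3.1e-06 + 2.07e-05) = 0.0115
Q = 0.1121, so δQ/Q = 0.0115/0.1121 = 0.103.

10.3%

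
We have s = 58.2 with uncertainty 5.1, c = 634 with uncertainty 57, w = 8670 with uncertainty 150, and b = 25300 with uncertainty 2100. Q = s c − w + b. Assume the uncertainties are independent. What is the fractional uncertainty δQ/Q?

Let p = s·c = 36900. δp/p = √((1·δs/s)² + (1·δc/c)²) = √(0.00768 + 0.00808) = 0.126, so δp = 4630.
Q = p − w + b: δQ = √(δp² + δw² + δb²) = √(2.15e+07 + 22500 + 4.41e+06) = 5090
Q = 53500, so δQ/Q = 5090/53500 = 0.0951.

0.0951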